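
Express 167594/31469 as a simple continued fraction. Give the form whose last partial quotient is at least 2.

[5; 3, 14, 5, 8, 3, 2, 2]

167594 = 5×31469 + 10249
31469 = 3×10249 + 722
10249 = 14×722 + 141
722 = 5×141 + 17
141 = 8×17 + 5
17 = 3×5 + 2
5 = 2×2 + 1
2 = 2×1 + 0  (stop)
So 167594/31469 = [5; 3, 14, 5, 8, 3, 2, 2].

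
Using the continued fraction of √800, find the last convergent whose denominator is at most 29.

√800 = [28; 3, 1, 1, 13, 1, 1, 3, 56, …] (period length 8).
Convergents:
  p_0/q_0 = 28/1
  p_1/q_1 = 85/3
  p_2/q_2 = 113/4
  p_3/q_3 = 198/7
  p_4/q_4 = 2687/95
q_3 = 7 ≤ 29 < 95 = q_4, so the answer is 198/7.

198/7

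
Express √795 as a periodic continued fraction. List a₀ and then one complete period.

a₀ = ⌊√795⌋ = 28.
With m₀=0, d₀=1 and mₖ₊₁ = dₖaₖ − mₖ, dₖ₊₁ = (n − mₖ₊₁²)/dₖ, aₖ₊₁ = ⌊(a₀+mₖ₊₁)/dₖ₊₁⌋:
  k=1: m=28, d=11, a=5
  k=2: m=27, d=6, a=9
  k=3: m=27, d=11, a=5
  k=4: m=28, d=1, a=56
d=1 and a=2a₀=56 at k=4, so the next step gives (m, d) = (28, 11) again — its k=1 value — and the period has length 4.

[28; 5, 9, 5, 56]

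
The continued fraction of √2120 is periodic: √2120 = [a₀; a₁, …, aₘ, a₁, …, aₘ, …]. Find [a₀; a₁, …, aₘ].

[46; 23, 92]

a₀ = ⌊√2120⌋ = 46.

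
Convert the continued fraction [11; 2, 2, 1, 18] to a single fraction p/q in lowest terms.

1497/131

Fold from the inside: start with 18/1.
  1 + 1/18 = 19/18
  2 + 18/19 = 56/19
  2 + 19/56 = 131/56
  11 + 56/131 = 1497/131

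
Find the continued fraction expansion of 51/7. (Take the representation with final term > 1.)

51 = 7·7 + 2
7 = 3·2 + 1
2 = 2·1 + 0  (stop)
So 51/7 = [7; 3, 2].

[7; 3, 2]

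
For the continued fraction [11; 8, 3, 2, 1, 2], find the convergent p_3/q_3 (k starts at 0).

645/58

Using pₖ = aₖpₖ₋₁ + pₖ₋₂, qₖ = aₖqₖ₋₁ + qₖ₋₂ (with p₋₁=1, p₋₂=0, q₋₁=0, q₋₂=1):
  k=0: a=11, p=11, q=1
  k=1: a=8, p=89, q=8
  k=2: a=3, p=278, q=25
  k=3: a=2, p=645, q=58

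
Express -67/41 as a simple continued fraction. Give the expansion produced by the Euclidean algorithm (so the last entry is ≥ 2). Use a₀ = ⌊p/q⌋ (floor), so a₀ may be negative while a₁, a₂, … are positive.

-67 = -2*41 + 15
41 = 2*15 + 11
15 = 1*11 + 4
11 = 2*4 + 3
4 = 1*3 + 1
3 = 3*1 + 0  (stop)
So -67/41 = [-2; 2, 1, 2, 1, 3].

[-2; 2, 1, 2, 1, 3]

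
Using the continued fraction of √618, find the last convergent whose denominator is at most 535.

10093/406

√618 = [24; 1, 6, 8, 6, 1, 48, …] (period length 6).
Convergents:
  p_0/q_0 = 24/1
  p_1/q_1 = 25/1
  p_2/q_2 = 174/7
  p_3/q_3 = 1417/57
  p_4/q_4 = 8676/349
  p_5/q_5 = 10093/406
  p_6/q_6 = 493140/19837
q_5 = 406 ≤ 535 < 19837 = q_6, so the answer is 10093/406.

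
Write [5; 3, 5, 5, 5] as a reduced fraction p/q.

Fold from the inside: start with 5/1.
  5 + 1/5 = 26/5
  5 + 5/26 = 135/26
  3 + 26/135 = 431/135
  5 + 135/431 = 2290/431

2290/431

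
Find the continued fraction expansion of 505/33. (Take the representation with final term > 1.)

[15; 3, 3, 3]

505 = 15·33 + 10
33 = 3·10 + 3
10 = 3·3 + 1
3 = 3·1 + 0  (stop)
So 505/33 = [15; 3, 3, 3].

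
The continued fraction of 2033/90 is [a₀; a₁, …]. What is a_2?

2033 = 22·90 + 53   →  a_0 = 22
90 = 1·53 + 37   →  a_1 = 1
53 = 1·37 + 16   →  a_2 = 1

1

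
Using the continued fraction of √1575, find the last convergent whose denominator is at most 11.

√1575 = [39; 1, 2, 5, 2, 1, 78, …] (period length 6).
Convergents:
  p_0/q_0 = 39/1
  p_1/q_1 = 40/1
  p_2/q_2 = 119/3
  p_3/q_3 = 635/16
q_2 = 3 ≤ 11 < 16 = q_3, so the answer is 119/3.

119/3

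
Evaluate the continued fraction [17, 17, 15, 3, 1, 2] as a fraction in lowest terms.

48907/2867

Using pₖ = aₖpₖ₋₁ + pₖ₋₂ and qₖ = aₖqₖ₋₁ + qₖ₋₂:
  k=0: a=17, p=17, q=1
  k=1: a=17, p=290, q=17
  k=2: a=15, p=4367, q=256
  k=3: a=3, p=13391, q=785
  k=4: a=1, p=17758, q=1041
  k=5: a=2, p=48907, q=2867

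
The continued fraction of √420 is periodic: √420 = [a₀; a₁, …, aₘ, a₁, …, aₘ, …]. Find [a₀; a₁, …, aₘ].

a₀ = ⌊√420⌋ = 20.
With m₀=0, d₀=1 and mₖ₊₁ = dₖaₖ − mₖ, dₖ₊₁ = (n − mₖ₊₁²)/dₖ, aₖ₊₁ = ⌊(a₀+mₖ₊₁)/dₖ₊₁⌋:
  k=1: m=20, d=20, a=2
  k=2: m=20, d=1, a=40
d=1 and a=2a₀=40 at k=2, so the next step gives (m, d) = (20, 20) again — its k=1 value — and the period has length 2.

[20; 2, 40]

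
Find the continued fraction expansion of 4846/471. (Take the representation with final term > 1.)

4846 = 10×471 + 136
471 = 3×136 + 63
136 = 2×63 + 10
63 = 6×10 + 3
10 = 3×3 + 1
3 = 3×1 + 0  (stop)
So 4846/471 = [10; 3, 2, 6, 3, 3].

[10; 3, 2, 6, 3, 3]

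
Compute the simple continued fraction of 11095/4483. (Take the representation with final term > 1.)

[2; 2, 9, 2, 6, 8, 2]

11095 = 2*4483 + 2129
4483 = 2*2129 + 225
2129 = 9*225 + 104
225 = 2*104 + 17
104 = 6*17 + 2
17 = 8*2 + 1
2 = 2*1 + 0  (stop)
So 11095/4483 = [2; 2, 9, 2, 6, 8, 2].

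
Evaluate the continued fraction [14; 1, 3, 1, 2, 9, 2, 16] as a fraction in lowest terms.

67233/4547

Using pₖ = aₖpₖ₋₁ + pₖ₋₂ and qₖ = aₖqₖ₋₁ + qₖ₋₂:
  k=0: a=14, p=14, q=1
  k=1: a=1, p=15, q=1
  k=2: a=3, p=59, q=4
  k=3: a=1, p=74, q=5
  k=4: a=2, p=207, q=14
  k=5: a=9, p=1937, q=131
  k=6: a=2, p=4081, q=276
  k=7: a=16, p=67233, q=4547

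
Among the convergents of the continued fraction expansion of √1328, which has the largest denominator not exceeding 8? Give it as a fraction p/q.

255/7

√1328 = [36; 2, 3, 1, 3, 1, 3, 2, 72, …] (period length 8).
Convergents:
  p_0/q_0 = 36/1
  p_1/q_1 = 73/2
  p_2/q_2 = 255/7
  p_3/q_3 = 328/9
q_2 = 7 ≤ 8 < 9 = q_3, so the answer is 255/7.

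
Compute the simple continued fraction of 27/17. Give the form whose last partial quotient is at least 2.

[1; 1, 1, 2, 3]

27 = 1·17 + 10
17 = 1·10 + 7
10 = 1·7 + 3
7 = 2·3 + 1
3 = 3·1 + 0  (stop)
So 27/17 = [1; 1, 1, 2, 3].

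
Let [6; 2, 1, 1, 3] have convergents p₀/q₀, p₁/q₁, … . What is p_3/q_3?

Using pₖ = aₖpₖ₋₁ + pₖ₋₂, qₖ = aₖqₖ₋₁ + qₖ₋₂ (with p₋₁=1, p₋₂=0, q₋₁=0, q₋₂=1):
  k=0: a=6, p=6, q=1
  k=1: a=2, p=13, q=2
  k=2: a=1, p=19, q=3
  k=3: a=1, p=32, q=5

32/5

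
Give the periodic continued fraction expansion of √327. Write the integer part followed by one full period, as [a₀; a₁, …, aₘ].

[18; 12, 36]

a₀ = ⌊√327⌋ = 18.
With m₀=0, d₀=1 and mₖ₊₁ = dₖaₖ − mₖ, dₖ₊₁ = (n − mₖ₊₁²)/dₖ, aₖ₊₁ = ⌊(a₀+mₖ₊₁)/dₖ₊₁⌋:
  k=1: m=18, d=3, a=12
  k=2: m=18, d=1, a=36
d=1 and a=2a₀=36 at k=2, so the next step gives (m, d) = (18, 3) again — its k=1 value — and the period has length 2.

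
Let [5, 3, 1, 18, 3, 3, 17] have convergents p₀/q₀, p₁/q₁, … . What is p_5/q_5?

4003/762

Using pₖ = aₖpₖ₋₁ + pₖ₋₂, qₖ = aₖqₖ₋₁ + qₖ₋₂ (with p₋₁=1, p₋₂=0, q₋₁=0, q₋₂=1):
  k=0: a=5, p=5, q=1
  k=1: a=3, p=16, q=3
  k=2: a=1, p=21, q=4
  k=3: a=18, p=394, q=75
  k=4: a=3, p=1203, q=229
  k=5: a=3, p=4003, q=762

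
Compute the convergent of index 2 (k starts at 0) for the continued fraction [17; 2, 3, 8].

122/7

Using pₖ = aₖpₖ₋₁ + pₖ₋₂, qₖ = aₖqₖ₋₁ + qₖ₋₂ (with p₋₁=1, p₋₂=0, q₋₁=0, q₋₂=1):
  k=0: a=17, p=17, q=1
  k=1: a=2, p=35, q=2
  k=2: a=3, p=122, q=7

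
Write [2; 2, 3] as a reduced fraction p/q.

Fold from the inside: start with 3/1.
  2 + 1/3 = 7/3
  2 + 3/7 = 17/7

17/7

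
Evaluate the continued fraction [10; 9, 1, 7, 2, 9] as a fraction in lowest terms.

Fold from the inside: start with 9/1.
  2 + 1/9 = 19/9
  7 + 9/19 = 142/19
  1 + 19/142 = 161/142
  9 + 142/161 = 1591/161
  10 + 161/1591 = 16071/1591

16071/1591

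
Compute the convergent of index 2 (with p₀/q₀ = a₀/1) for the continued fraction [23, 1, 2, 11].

71/3

Using pₖ = aₖpₖ₋₁ + pₖ₋₂, qₖ = aₖqₖ₋₁ + qₖ₋₂ (with p₋₁=1, p₋₂=0, q₋₁=0, q₋₂=1):
  k=0: a=23, p=23, q=1
  k=1: a=1, p=24, q=1
  k=2: a=2, p=71, q=3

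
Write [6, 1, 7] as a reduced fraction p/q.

Using pₖ = aₖpₖ₋₁ + pₖ₋₂ and qₖ = aₖqₖ₋₁ + qₖ₋₂:
  k=0: a=6, p=6, q=1
  k=1: a=1, p=7, q=1
  k=2: a=7, p=55, q=8

55/8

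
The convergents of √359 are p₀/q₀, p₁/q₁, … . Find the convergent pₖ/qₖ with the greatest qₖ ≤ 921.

13661/721

√359 = [18; 1, 17, 1, 36, …] (period length 4).
Convergents:
  p_0/q_0 = 18/1
  p_1/q_1 = 19/1
  p_2/q_2 = 341/18
  p_3/q_3 = 360/19
  p_4/q_4 = 13301/702
  p_5/q_5 = 13661/721
  p_6/q_6 = 245538/12959
q_5 = 721 ≤ 921 < 12959 = q_6, so the answer is 13661/721.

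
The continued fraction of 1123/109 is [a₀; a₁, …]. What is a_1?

1123 = 10·109 + 33   →  a_0 = 10
109 = 3·33 + 10   →  a_1 = 3

3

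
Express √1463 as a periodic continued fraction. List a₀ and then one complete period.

a₀ = ⌊√1463⌋ = 38.
With m₀=0, d₀=1 and mₖ₊₁ = dₖaₖ − mₖ, dₖ₊₁ = (n − mₖ₊₁²)/dₖ, aₖ₊₁ = ⌊(a₀+mₖ₊₁)/dₖ₊₁⌋:
  k=1: m=38, d=19, a=4
  k=2: m=38, d=1, a=76
d=1 and a=2a₀=76 at k=2, so the next step gives (m, d) = (38, 19) again — its k=1 value — and the period has length 2.

[38; 4, 76]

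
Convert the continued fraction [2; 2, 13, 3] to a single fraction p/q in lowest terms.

Fold from the inside: start with 3/1.
  13 + 1/3 = 40/3
  2 + 3/40 = 83/40
  2 + 40/83 = 206/83

206/83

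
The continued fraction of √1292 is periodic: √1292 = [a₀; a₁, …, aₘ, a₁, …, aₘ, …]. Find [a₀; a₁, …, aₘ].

a₀ = ⌊√1292⌋ = 35.
With m₀=0, d₀=1 and mₖ₊₁ = dₖaₖ − mₖ, dₖ₊₁ = (n − mₖ₊₁²)/dₖ, aₖ₊₁ = ⌊(a₀+mₖ₊₁)/dₖ₊₁⌋:
  k=1: m=35, d=67, a=1
  k=2: m=32, d=4, a=16
  k=3: m=32, d=67, a=1
  k=4: m=35, d=1, a=70
d=1 and a=2a₀=70 at k=4, so the next step gives (m, d) = (35, 67) again — its k=1 value — and the period has length 4.

[35; 1, 16, 1, 70]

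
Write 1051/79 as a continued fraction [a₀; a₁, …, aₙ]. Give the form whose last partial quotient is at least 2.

[13; 3, 3, 2, 3]

1051 = 13*79 + 24
79 = 3*24 + 7
24 = 3*7 + 3
7 = 2*3 + 1
3 = 3*1 + 0  (stop)
So 1051/79 = [13; 3, 3, 2, 3].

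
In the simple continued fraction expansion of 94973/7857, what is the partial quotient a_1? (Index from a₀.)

94973 = 12·7857 + 689   →  a_0 = 12
7857 = 11·689 + 278   →  a_1 = 11

11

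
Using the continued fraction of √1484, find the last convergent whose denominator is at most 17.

77/2

√1484 = [38; 1, 1, 10, 1, 1, 76, …] (period length 6).
Convergents:
  p_0/q_0 = 38/1
  p_1/q_1 = 39/1
  p_2/q_2 = 77/2
  p_3/q_3 = 809/21
q_2 = 2 ≤ 17 < 21 = q_3, so the answer is 77/2.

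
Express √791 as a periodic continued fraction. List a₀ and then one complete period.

[28; 8, 56]

a₀ = ⌊√791⌋ = 28.
With m₀=0, d₀=1 and mₖ₊₁ = dₖaₖ − mₖ, dₖ₊₁ = (n − mₖ₊₁²)/dₖ, aₖ₊₁ = ⌊(a₀+mₖ₊₁)/dₖ₊₁⌋:
  k=1: m=28, d=7, a=8
  k=2: m=28, d=1, a=56
d=1 and a=2a₀=56 at k=2, so the next step gives (m, d) = (28, 7) again — its k=1 value — and the period has length 2.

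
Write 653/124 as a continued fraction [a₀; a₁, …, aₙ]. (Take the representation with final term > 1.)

[5; 3, 1, 3, 8]

653 = 5*124 + 33
124 = 3*33 + 25
33 = 1*25 + 8
25 = 3*8 + 1
8 = 8*1 + 0  (stop)
So 653/124 = [5; 3, 1, 3, 8].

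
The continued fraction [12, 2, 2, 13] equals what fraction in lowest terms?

831/67

Using pₖ = aₖpₖ₋₁ + pₖ₋₂ and qₖ = aₖqₖ₋₁ + qₖ₋₂:
  k=0: a=12, p=12, q=1
  k=1: a=2, p=25, q=2
  k=2: a=2, p=62, q=5
  k=3: a=13, p=831, q=67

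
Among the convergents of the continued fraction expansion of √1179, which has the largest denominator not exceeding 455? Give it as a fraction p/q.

10610/309

√1179 = [34; 2, 1, 33, 1, 2, 68, …] (period length 6).
Convergents:
  p_0/q_0 = 34/1
  p_1/q_1 = 69/2
  p_2/q_2 = 103/3
  p_3/q_3 = 3468/101
  p_4/q_4 = 3571/104
  p_5/q_5 = 10610/309
  p_6/q_6 = 725051/21116
q_5 = 309 ≤ 455 < 21116 = q_6, so the answer is 10610/309.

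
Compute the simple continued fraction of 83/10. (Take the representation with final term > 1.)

[8; 3, 3]

83 = 8·10 + 3
10 = 3·3 + 1
3 = 3·1 + 0  (stop)
So 83/10 = [8; 3, 3].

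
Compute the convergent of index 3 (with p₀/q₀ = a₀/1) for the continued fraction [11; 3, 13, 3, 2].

Using pₖ = aₖpₖ₋₁ + pₖ₋₂, qₖ = aₖqₖ₋₁ + qₖ₋₂ (with p₋₁=1, p₋₂=0, q₋₁=0, q₋₂=1):
  k=0: a=11, p=11, q=1
  k=1: a=3, p=34, q=3
  k=2: a=13, p=453, q=40
  k=3: a=3, p=1393, q=123

1393/123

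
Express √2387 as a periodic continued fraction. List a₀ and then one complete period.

a₀ = ⌊√2387⌋ = 48.
With m₀=0, d₀=1 and mₖ₊₁ = dₖaₖ − mₖ, dₖ₊₁ = (n − mₖ₊₁²)/dₖ, aₖ₊₁ = ⌊(a₀+mₖ₊₁)/dₖ₊₁⌋:
  k=1: m=48, d=83, a=1
  k=2: m=35, d=14, a=5
  k=3: m=35, d=83, a=1
  k=4: m=48, d=1, a=96
d=1 and a=2a₀=96 at k=4, so the next step gives (m, d) = (48, 83) again — its k=1 value — and the period has length 4.

[48; 1, 5, 1, 96]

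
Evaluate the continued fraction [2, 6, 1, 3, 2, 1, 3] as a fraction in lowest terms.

Fold from the inside: start with 3/1.
  1 + 1/3 = 4/3
  2 + 3/4 = 11/4
  3 + 4/11 = 37/11
  1 + 11/37 = 48/37
  6 + 37/48 = 325/48
  2 + 48/325 = 698/325

698/325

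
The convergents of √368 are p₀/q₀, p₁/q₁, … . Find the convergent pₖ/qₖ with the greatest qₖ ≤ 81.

1151/60

√368 = [19; 5, 2, 5, 38, …] (period length 4).
Convergents:
  p_0/q_0 = 19/1
  p_1/q_1 = 96/5
  p_2/q_2 = 211/11
  p_3/q_3 = 1151/60
  p_4/q_4 = 43949/2291
q_3 = 60 ≤ 81 < 2291 = q_4, so the answer is 1151/60.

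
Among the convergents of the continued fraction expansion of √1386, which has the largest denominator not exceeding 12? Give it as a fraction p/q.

√1386 = [37; 4, 2, 1, 2, 1, 2, 4, 74, …] (period length 8).
Convergents:
  p_0/q_0 = 37/1
  p_1/q_1 = 149/4
  p_2/q_2 = 335/9
  p_3/q_3 = 484/13
q_2 = 9 ≤ 12 < 13 = q_3, so the answer is 335/9.

335/9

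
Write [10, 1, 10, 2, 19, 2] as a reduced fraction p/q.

Fold from the inside: start with 2/1.
  19 + 1/2 = 39/2
  2 + 2/39 = 80/39
  10 + 39/80 = 839/80
  1 + 80/839 = 919/839
  10 + 839/919 = 10029/919

10029/919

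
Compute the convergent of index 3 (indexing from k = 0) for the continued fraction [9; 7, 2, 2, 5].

Using pₖ = aₖpₖ₋₁ + pₖ₋₂, qₖ = aₖqₖ₋₁ + qₖ₋₂ (with p₋₁=1, p₋₂=0, q₋₁=0, q₋₂=1):
  k=0: a=9, p=9, q=1
  k=1: a=7, p=64, q=7
  k=2: a=2, p=137, q=15
  k=3: a=2, p=338, q=37

338/37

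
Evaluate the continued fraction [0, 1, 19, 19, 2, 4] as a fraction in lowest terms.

3334/3509

Fold from the inside: start with 4/1.
  2 + 1/4 = 9/4
  19 + 4/9 = 175/9
  19 + 9/175 = 3334/175
  1 + 175/3334 = 3509/3334
  0 + 3334/3509 = 3334/3509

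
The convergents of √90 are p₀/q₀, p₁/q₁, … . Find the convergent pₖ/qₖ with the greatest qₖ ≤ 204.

721/76

√90 = [9; 2, 18, …] (period length 2).
Convergents:
  p_0/q_0 = 9/1
  p_1/q_1 = 19/2
  p_2/q_2 = 351/37
  p_3/q_3 = 721/76
  p_4/q_4 = 13329/1405
q_3 = 76 ≤ 204 < 1405 = q_4, so the answer is 721/76.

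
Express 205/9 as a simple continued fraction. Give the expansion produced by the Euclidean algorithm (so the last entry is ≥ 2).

205 = 22×9 + 7
9 = 1×7 + 2
7 = 3×2 + 1
2 = 2×1 + 0  (stop)
So 205/9 = [22; 1, 3, 2].

[22; 1, 3, 2]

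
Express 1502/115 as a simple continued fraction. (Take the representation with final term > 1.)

[13; 16, 2, 3]

1502 = 13*115 + 7
115 = 16*7 + 3
7 = 2*3 + 1
3 = 3*1 + 0  (stop)
So 1502/115 = [13; 16, 2, 3].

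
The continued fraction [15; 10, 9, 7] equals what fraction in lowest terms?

9769/647

Fold from the inside: start with 7/1.
  9 + 1/7 = 64/7
  10 + 7/64 = 647/64
  15 + 64/647 = 9769/647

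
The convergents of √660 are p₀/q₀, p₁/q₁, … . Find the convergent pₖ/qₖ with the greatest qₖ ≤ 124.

√660 = [25; 1, 2, 4, 2, 1, 50, …] (period length 6).
Convergents:
  p_0/q_0 = 25/1
  p_1/q_1 = 26/1
  p_2/q_2 = 77/3
  p_3/q_3 = 334/13
  p_4/q_4 = 745/29
  p_5/q_5 = 1079/42
  p_6/q_6 = 54695/2129
q_5 = 42 ≤ 124 < 2129 = q_6, so the answer is 1079/42.

1079/42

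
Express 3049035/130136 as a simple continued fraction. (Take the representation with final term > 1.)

3049035 = 23·130136 + 55907
130136 = 2·55907 + 18322
55907 = 3·18322 + 941
18322 = 19·941 + 443
941 = 2·443 + 55
443 = 8·55 + 3
55 = 18·3 + 1
3 = 3·1 + 0  (stop)
So 3049035/130136 = [23; 2, 3, 19, 2, 8, 18, 3].

[23; 2, 3, 19, 2, 8, 18, 3]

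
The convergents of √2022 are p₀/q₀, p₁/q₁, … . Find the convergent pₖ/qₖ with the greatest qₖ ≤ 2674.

√2022 = [44; 1, 28, 1, 88, …] (period length 4).
Convergents:
  p_0/q_0 = 44/1
  p_1/q_1 = 45/1
  p_2/q_2 = 1304/29
  p_3/q_3 = 1349/30
  p_4/q_4 = 120016/2669
  p_5/q_5 = 121365/2699
q_4 = 2669 ≤ 2674 < 2699 = q_5, so the answer is 120016/2669.

120016/2669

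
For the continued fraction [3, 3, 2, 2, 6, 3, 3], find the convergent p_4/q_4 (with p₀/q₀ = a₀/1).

Using pₖ = aₖpₖ₋₁ + pₖ₋₂, qₖ = aₖqₖ₋₁ + qₖ₋₂ (with p₋₁=1, p₋₂=0, q₋₁=0, q₋₂=1):
  k=0: a=3, p=3, q=1
  k=1: a=3, p=10, q=3
  k=2: a=2, p=23, q=7
  k=3: a=2, p=56, q=17
  k=4: a=6, p=359, q=109

359/109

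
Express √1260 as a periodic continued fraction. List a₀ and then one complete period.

a₀ = ⌊√1260⌋ = 35.
With m₀=0, d₀=1 and mₖ₊₁ = dₖaₖ − mₖ, dₖ₊₁ = (n − mₖ₊₁²)/dₖ, aₖ₊₁ = ⌊(a₀+mₖ₊₁)/dₖ₊₁⌋:
  k=1: m=35, d=35, a=2
  k=2: m=35, d=1, a=70
d=1 and a=2a₀=70 at k=2, so the next step gives (m, d) = (35, 35) again — its k=1 value — and the period has length 2.

[35; 2, 70]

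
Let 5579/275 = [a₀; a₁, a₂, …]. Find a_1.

5579 = 20·275 + 79   →  a_0 = 20
275 = 3·79 + 38   →  a_1 = 3

3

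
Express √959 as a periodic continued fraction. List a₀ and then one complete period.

[30; 1, 29, 1, 60]

a₀ = ⌊√959⌋ = 30.
With m₀=0, d₀=1 and mₖ₊₁ = dₖaₖ − mₖ, dₖ₊₁ = (n − mₖ₊₁²)/dₖ, aₖ₊₁ = ⌊(a₀+mₖ₊₁)/dₖ₊₁⌋:
  k=1: m=30, d=59, a=1
  k=2: m=29, d=2, a=29
  k=3: m=29, d=59, a=1
  k=4: m=30, d=1, a=60
d=1 and a=2a₀=60 at k=4, so the next step gives (m, d) = (30, 59) again — its k=1 value — and the period has length 4.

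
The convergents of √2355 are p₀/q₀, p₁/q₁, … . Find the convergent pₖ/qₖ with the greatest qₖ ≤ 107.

√2355 = [48; 1, 1, 8, 3, 8, 1, 1, 96, …] (period length 8).
Convergents:
  p_0/q_0 = 48/1
  p_1/q_1 = 49/1
  p_2/q_2 = 97/2
  p_3/q_3 = 825/17
  p_4/q_4 = 2572/53
  p_5/q_5 = 21401/441
q_4 = 53 ≤ 107 < 441 = q_5, so the answer is 2572/53.

2572/53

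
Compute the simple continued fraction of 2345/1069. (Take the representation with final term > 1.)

[2; 5, 6, 11, 3]

2345 = 2×1069 + 207
1069 = 5×207 + 34
207 = 6×34 + 3
34 = 11×3 + 1
3 = 3×1 + 0  (stop)
So 2345/1069 = [2; 5, 6, 11, 3].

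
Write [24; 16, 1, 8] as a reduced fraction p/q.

3657/152

Using pₖ = aₖpₖ₋₁ + pₖ₋₂ and qₖ = aₖqₖ₋₁ + qₖ₋₂:
  k=0: a=24, p=24, q=1
  k=1: a=16, p=385, q=16
  k=2: a=1, p=409, q=17
  k=3: a=8, p=3657, q=152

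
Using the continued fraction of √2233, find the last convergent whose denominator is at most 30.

√2233 = [47; 3, 1, 12, 1, 3, 94, …] (period length 6).
Convergents:
  p_0/q_0 = 47/1
  p_1/q_1 = 142/3
  p_2/q_2 = 189/4
  p_3/q_3 = 2410/51
q_2 = 4 ≤ 30 < 51 = q_3, so the answer is 189/4.

189/4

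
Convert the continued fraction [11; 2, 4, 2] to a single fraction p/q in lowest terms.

229/20

Fold from the inside: start with 2/1.
  4 + 1/2 = 9/2
  2 + 2/9 = 20/9
  11 + 9/20 = 229/20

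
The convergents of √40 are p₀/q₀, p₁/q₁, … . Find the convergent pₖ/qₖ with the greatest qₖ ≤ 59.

234/37

√40 = [6; 3, 12, …] (period length 2).
Convergents:
  p_0/q_0 = 6/1
  p_1/q_1 = 19/3
  p_2/q_2 = 234/37
  p_3/q_3 = 721/114
q_2 = 37 ≤ 59 < 114 = q_3, so the answer is 234/37.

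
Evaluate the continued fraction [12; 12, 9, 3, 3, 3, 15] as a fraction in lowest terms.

Fold from the inside: start with 15/1.
  3 + 1/15 = 46/15
  3 + 15/46 = 153/46
  3 + 46/153 = 505/153
  9 + 153/505 = 4698/505
  12 + 505/4698 = 56881/4698
  12 + 4698/56881 = 687270/56881

687270/56881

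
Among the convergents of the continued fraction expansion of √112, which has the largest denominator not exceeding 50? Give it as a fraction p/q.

127/12

√112 = [10; 1, 1, 2, 1, 1, 20, …] (period length 6).
Convergents:
  p_0/q_0 = 10/1
  p_1/q_1 = 11/1
  p_2/q_2 = 21/2
  p_3/q_3 = 53/5
  p_4/q_4 = 74/7
  p_5/q_5 = 127/12
  p_6/q_6 = 2614/247
q_5 = 12 ≤ 50 < 247 = q_6, so the answer is 127/12.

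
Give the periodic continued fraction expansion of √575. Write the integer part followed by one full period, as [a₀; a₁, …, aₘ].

a₀ = ⌊√575⌋ = 23.
With m₀=0, d₀=1 and mₖ₊₁ = dₖaₖ − mₖ, dₖ₊₁ = (n − mₖ₊₁²)/dₖ, aₖ₊₁ = ⌊(a₀+mₖ₊₁)/dₖ₊₁⌋:
  k=1: m=23, d=46, a=1
  k=2: m=23, d=1, a=46
d=1 and a=2a₀=46 at k=2, so the next step gives (m, d) = (23, 46) again — its k=1 value — and the period has length 2.

[23; 1, 46]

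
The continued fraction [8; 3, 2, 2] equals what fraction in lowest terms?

141/17

Fold from the inside: start with 2/1.
  2 + 1/2 = 5/2
  3 + 2/5 = 17/5
  8 + 5/17 = 141/17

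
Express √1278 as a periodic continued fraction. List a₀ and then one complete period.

[35; 1, 2, 1, 70]

a₀ = ⌊√1278⌋ = 35.
With m₀=0, d₀=1 and mₖ₊₁ = dₖaₖ − mₖ, dₖ₊₁ = (n − mₖ₊₁²)/dₖ, aₖ₊₁ = ⌊(a₀+mₖ₊₁)/dₖ₊₁⌋:
  k=1: m=35, d=53, a=1
  k=2: m=18, d=18, a=2
  k=3: m=18, d=53, a=1
  k=4: m=35, d=1, a=70
d=1 and a=2a₀=70 at k=4, so the next step gives (m, d) = (35, 53) again — its k=1 value — and the period has length 4.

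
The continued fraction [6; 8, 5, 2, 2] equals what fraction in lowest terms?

1353/221

Using pₖ = aₖpₖ₋₁ + pₖ₋₂ and qₖ = aₖqₖ₋₁ + qₖ₋₂:
  k=0: a=6, p=6, q=1
  k=1: a=8, p=49, q=8
  k=2: a=5, p=251, q=41
  k=3: a=2, p=551, q=90
  k=4: a=2, p=1353, q=221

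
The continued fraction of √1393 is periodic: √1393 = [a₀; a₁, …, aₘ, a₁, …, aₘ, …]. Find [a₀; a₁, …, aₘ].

[37; 3, 10, 3, 74]

a₀ = ⌊√1393⌋ = 37.
With m₀=0, d₀=1 and mₖ₊₁ = dₖaₖ − mₖ, dₖ₊₁ = (n − mₖ₊₁²)/dₖ, aₖ₊₁ = ⌊(a₀+mₖ₊₁)/dₖ₊₁⌋:
  k=1: m=37, d=24, a=3
  k=2: m=35, d=7, a=10
  k=3: m=35, d=24, a=3
  k=4: m=37, d=1, a=74
d=1 and a=2a₀=74 at k=4, so the next step gives (m, d) = (37, 24) again — its k=1 value — and the period has length 4.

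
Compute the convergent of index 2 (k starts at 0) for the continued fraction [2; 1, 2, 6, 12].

8/3

Using pₖ = aₖpₖ₋₁ + pₖ₋₂, qₖ = aₖqₖ₋₁ + qₖ₋₂ (with p₋₁=1, p₋₂=0, q₋₁=0, q₋₂=1):
  k=0: a=2, p=2, q=1
  k=1: a=1, p=3, q=1
  k=2: a=2, p=8, q=3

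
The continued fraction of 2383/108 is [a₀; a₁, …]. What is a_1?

15

2383 = 22·108 + 7   →  a_0 = 22
108 = 15·7 + 3   →  a_1 = 15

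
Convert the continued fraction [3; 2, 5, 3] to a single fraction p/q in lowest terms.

Using pₖ = aₖpₖ₋₁ + pₖ₋₂ and qₖ = aₖqₖ₋₁ + qₖ₋₂:
  k=0: a=3, p=3, q=1
  k=1: a=2, p=7, q=2
  k=2: a=5, p=38, q=11
  k=3: a=3, p=121, q=35

121/35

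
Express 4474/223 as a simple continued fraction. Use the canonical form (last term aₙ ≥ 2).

[20; 15, 1, 13]

4474 = 20·223 + 14
223 = 15·14 + 13
14 = 1·13 + 1
13 = 13·1 + 0  (stop)
So 4474/223 = [20; 15, 1, 13].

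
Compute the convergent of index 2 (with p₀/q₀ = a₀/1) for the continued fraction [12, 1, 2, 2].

38/3

Using pₖ = aₖpₖ₋₁ + pₖ₋₂, qₖ = aₖqₖ₋₁ + qₖ₋₂ (with p₋₁=1, p₋₂=0, q₋₁=0, q₋₂=1):
  k=0: a=12, p=12, q=1
  k=1: a=1, p=13, q=1
  k=2: a=2, p=38, q=3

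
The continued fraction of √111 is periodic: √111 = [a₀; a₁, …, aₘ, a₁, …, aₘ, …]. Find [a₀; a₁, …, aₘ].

[10; 1, 1, 6, 1, 1, 20]

a₀ = ⌊√111⌋ = 10.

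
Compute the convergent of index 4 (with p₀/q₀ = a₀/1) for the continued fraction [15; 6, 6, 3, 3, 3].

5883/388

Using pₖ = aₖpₖ₋₁ + pₖ₋₂, qₖ = aₖqₖ₋₁ + qₖ₋₂ (with p₋₁=1, p₋₂=0, q₋₁=0, q₋₂=1):
  k=0: a=15, p=15, q=1
  k=1: a=6, p=91, q=6
  k=2: a=6, p=561, q=37
  k=3: a=3, p=1774, q=117
  k=4: a=3, p=5883, q=388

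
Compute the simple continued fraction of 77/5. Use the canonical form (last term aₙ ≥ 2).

77 = 15*5 + 2
5 = 2*2 + 1
2 = 2*1 + 0  (stop)
So 77/5 = [15; 2, 2].

[15; 2, 2]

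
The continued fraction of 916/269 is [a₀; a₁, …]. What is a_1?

2

916 = 3·269 + 109   →  a_0 = 3
269 = 2·109 + 51   →  a_1 = 2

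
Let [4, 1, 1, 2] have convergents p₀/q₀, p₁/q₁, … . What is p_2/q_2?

Using pₖ = aₖpₖ₋₁ + pₖ₋₂, qₖ = aₖqₖ₋₁ + qₖ₋₂ (with p₋₁=1, p₋₂=0, q₋₁=0, q₋₂=1):
  k=0: a=4, p=4, q=1
  k=1: a=1, p=5, q=1
  k=2: a=1, p=9, q=2

9/2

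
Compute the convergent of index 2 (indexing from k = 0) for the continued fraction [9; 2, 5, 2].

104/11

Using pₖ = aₖpₖ₋₁ + pₖ₋₂, qₖ = aₖqₖ₋₁ + qₖ₋₂ (with p₋₁=1, p₋₂=0, q₋₁=0, q₋₂=1):
  k=0: a=9, p=9, q=1
  k=1: a=2, p=19, q=2
  k=2: a=5, p=104, q=11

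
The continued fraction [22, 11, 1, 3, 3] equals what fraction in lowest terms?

3379/153

Using pₖ = aₖpₖ₋₁ + pₖ₋₂ and qₖ = aₖqₖ₋₁ + qₖ₋₂:
  k=0: a=22, p=22, q=1
  k=1: a=11, p=243, q=11
  k=2: a=1, p=265, q=12
  k=3: a=3, p=1038, q=47
  k=4: a=3, p=3379, q=153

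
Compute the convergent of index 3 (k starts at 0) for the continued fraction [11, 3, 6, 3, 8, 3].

679/60

Using pₖ = aₖpₖ₋₁ + pₖ₋₂, qₖ = aₖqₖ₋₁ + qₖ₋₂ (with p₋₁=1, p₋₂=0, q₋₁=0, q₋₂=1):
  k=0: a=11, p=11, q=1
  k=1: a=3, p=34, q=3
  k=2: a=6, p=215, q=19
  k=3: a=3, p=679, q=60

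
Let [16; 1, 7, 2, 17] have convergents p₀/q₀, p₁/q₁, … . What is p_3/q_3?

Using pₖ = aₖpₖ₋₁ + pₖ₋₂, qₖ = aₖqₖ₋₁ + qₖ₋₂ (with p₋₁=1, p₋₂=0, q₋₁=0, q₋₂=1):
  k=0: a=16, p=16, q=1
  k=1: a=1, p=17, q=1
  k=2: a=7, p=135, q=8
  k=3: a=2, p=287, q=17

287/17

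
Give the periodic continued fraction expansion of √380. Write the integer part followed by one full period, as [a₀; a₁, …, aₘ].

[19; 2, 38]

a₀ = ⌊√380⌋ = 19.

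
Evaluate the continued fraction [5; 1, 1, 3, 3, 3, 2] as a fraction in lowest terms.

974/175

Fold from the inside: start with 2/1.
  3 + 1/2 = 7/2
  3 + 2/7 = 23/7
  3 + 7/23 = 76/23
  1 + 23/76 = 99/76
  1 + 76/99 = 175/99
  5 + 99/175 = 974/175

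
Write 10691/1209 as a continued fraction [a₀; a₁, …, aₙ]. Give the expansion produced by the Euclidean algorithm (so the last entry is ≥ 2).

[8; 1, 5, 2, 1, 3, 17]

10691 = 8·1209 + 1019
1209 = 1·1019 + 190
1019 = 5·190 + 69
190 = 2·69 + 52
69 = 1·52 + 17
52 = 3·17 + 1
17 = 17·1 + 0  (stop)
So 10691/1209 = [8; 1, 5, 2, 1, 3, 17].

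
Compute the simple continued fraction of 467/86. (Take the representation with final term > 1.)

[5; 2, 3, 12]

467 = 5×86 + 37
86 = 2×37 + 12
37 = 3×12 + 1
12 = 12×1 + 0  (stop)
So 467/86 = [5; 2, 3, 12].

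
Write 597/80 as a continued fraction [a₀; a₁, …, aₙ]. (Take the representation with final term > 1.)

597 = 7×80 + 37
80 = 2×37 + 6
37 = 6×6 + 1
6 = 6×1 + 0  (stop)
So 597/80 = [7; 2, 6, 6].

[7; 2, 6, 6]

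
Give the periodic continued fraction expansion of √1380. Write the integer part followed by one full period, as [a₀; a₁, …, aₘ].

a₀ = ⌊√1380⌋ = 37.
With m₀=0, d₀=1 and mₖ₊₁ = dₖaₖ − mₖ, dₖ₊₁ = (n − mₖ₊₁²)/dₖ, aₖ₊₁ = ⌊(a₀+mₖ₊₁)/dₖ₊₁⌋:
  k=1: m=37, d=11, a=6
  k=2: m=29, d=49, a=1
  k=3: m=20, d=20, a=2
  k=4: m=20, d=49, a=1
  k=5: m=29, d=11, a=6
  k=6: m=37, d=1, a=74
d=1 and a=2a₀=74 at k=6, so the next step gives (m, d) = (37, 11) again — its k=1 value — and the period has length 6.

[37; 6, 1, 2, 1, 6, 74]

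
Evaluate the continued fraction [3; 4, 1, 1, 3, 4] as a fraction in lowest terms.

Using pₖ = aₖpₖ₋₁ + pₖ₋₂ and qₖ = aₖqₖ₋₁ + qₖ₋₂:
  k=0: a=3, p=3, q=1
  k=1: a=4, p=13, q=4
  k=2: a=1, p=16, q=5
  k=3: a=1, p=29, q=9
  k=4: a=3, p=103, q=32
  k=5: a=4, p=441, q=137

441/137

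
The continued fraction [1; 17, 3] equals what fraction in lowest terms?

Using pₖ = aₖpₖ₋₁ + pₖ₋₂ and qₖ = aₖqₖ₋₁ + qₖ₋₂:
  k=0: a=1, p=1, q=1
  k=1: a=17, p=18, q=17
  k=2: a=3, p=55, q=52

55/52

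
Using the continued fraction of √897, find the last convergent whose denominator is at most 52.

√897 = [29; 1, 18, 1, 58, …] (period length 4).
Convergents:
  p_0/q_0 = 29/1
  p_1/q_1 = 30/1
  p_2/q_2 = 569/19
  p_3/q_3 = 599/20
  p_4/q_4 = 35311/1179
q_3 = 20 ≤ 52 < 1179 = q_4, so the answer is 599/20.

599/20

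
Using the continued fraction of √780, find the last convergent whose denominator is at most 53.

391/14

√780 = [27; 1, 12, 1, 54, …] (period length 4).
Convergents:
  p_0/q_0 = 27/1
  p_1/q_1 = 28/1
  p_2/q_2 = 363/13
  p_3/q_3 = 391/14
  p_4/q_4 = 21477/769
q_3 = 14 ≤ 53 < 769 = q_4, so the answer is 391/14.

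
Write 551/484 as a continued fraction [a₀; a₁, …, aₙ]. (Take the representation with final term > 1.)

[1; 7, 4, 2, 7]

551 = 1*484 + 67
484 = 7*67 + 15
67 = 4*15 + 7
15 = 2*7 + 1
7 = 7*1 + 0  (stop)
So 551/484 = [1; 7, 4, 2, 7].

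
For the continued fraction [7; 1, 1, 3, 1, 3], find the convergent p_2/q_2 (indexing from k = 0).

15/2

Using pₖ = aₖpₖ₋₁ + pₖ₋₂, qₖ = aₖqₖ₋₁ + qₖ₋₂ (with p₋₁=1, p₋₂=0, q₋₁=0, q₋₂=1):
  k=0: a=7, p=7, q=1
  k=1: a=1, p=8, q=1
  k=2: a=1, p=15, q=2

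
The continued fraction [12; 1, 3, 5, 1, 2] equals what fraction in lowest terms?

Using pₖ = aₖpₖ₋₁ + pₖ₋₂ and qₖ = aₖqₖ₋₁ + qₖ₋₂:
  k=0: a=12, p=12, q=1
  k=1: a=1, p=13, q=1
  k=2: a=3, p=51, q=4
  k=3: a=5, p=268, q=21
  k=4: a=1, p=319, q=25
  k=5: a=2, p=906, q=71

906/71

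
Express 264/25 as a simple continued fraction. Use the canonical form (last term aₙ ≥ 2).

[10; 1, 1, 3, 1, 2]

264 = 10×25 + 14
25 = 1×14 + 11
14 = 1×11 + 3
11 = 3×3 + 2
3 = 1×2 + 1
2 = 2×1 + 0  (stop)
So 264/25 = [10; 1, 1, 3, 1, 2].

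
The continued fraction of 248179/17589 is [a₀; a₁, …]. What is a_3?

248179 = 14·17589 + 1933   →  a_0 = 14
17589 = 9·1933 + 192   →  a_1 = 9
1933 = 10·192 + 13   →  a_2 = 10
192 = 14·13 + 10   →  a_3 = 14

14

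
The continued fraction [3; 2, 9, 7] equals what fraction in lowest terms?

Using pₖ = aₖpₖ₋₁ + pₖ₋₂ and qₖ = aₖqₖ₋₁ + qₖ₋₂:
  k=0: a=3, p=3, q=1
  k=1: a=2, p=7, q=2
  k=2: a=9, p=66, q=19
  k=3: a=7, p=469, q=135

469/135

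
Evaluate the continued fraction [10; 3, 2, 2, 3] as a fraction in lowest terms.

Using pₖ = aₖpₖ₋₁ + pₖ₋₂ and qₖ = aₖqₖ₋₁ + qₖ₋₂:
  k=0: a=10, p=10, q=1
  k=1: a=3, p=31, q=3
  k=2: a=2, p=72, q=7
  k=3: a=2, p=175, q=17
  k=4: a=3, p=597, q=58

597/58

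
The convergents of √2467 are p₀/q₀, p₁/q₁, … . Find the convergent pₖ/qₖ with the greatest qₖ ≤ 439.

14851/299

√2467 = [49; 1, 2, 49, 2, 1, 98, …] (period length 6).
Convergents:
  p_0/q_0 = 49/1
  p_1/q_1 = 50/1
  p_2/q_2 = 149/3
  p_3/q_3 = 7351/148
  p_4/q_4 = 14851/299
  p_5/q_5 = 22202/447
q_4 = 299 ≤ 439 < 447 = q_5, so the answer is 14851/299.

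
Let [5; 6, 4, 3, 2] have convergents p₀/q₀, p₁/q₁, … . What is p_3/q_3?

418/81

Using pₖ = aₖpₖ₋₁ + pₖ₋₂, qₖ = aₖqₖ₋₁ + qₖ₋₂ (with p₋₁=1, p₋₂=0, q₋₁=0, q₋₂=1):
  k=0: a=5, p=5, q=1
  k=1: a=6, p=31, q=6
  k=2: a=4, p=129, q=25
  k=3: a=3, p=418, q=81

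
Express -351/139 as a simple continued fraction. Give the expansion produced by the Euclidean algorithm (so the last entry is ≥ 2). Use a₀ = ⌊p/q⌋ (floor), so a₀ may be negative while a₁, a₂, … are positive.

[-3; 2, 9, 2, 3]

-351 = -3·139 + 66
139 = 2·66 + 7
66 = 9·7 + 3
7 = 2·3 + 1
3 = 3·1 + 0  (stop)
So -351/139 = [-3; 2, 9, 2, 3].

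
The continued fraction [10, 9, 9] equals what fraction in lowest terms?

829/82

Fold from the inside: start with 9/1.
  9 + 1/9 = 82/9
  10 + 9/82 = 829/82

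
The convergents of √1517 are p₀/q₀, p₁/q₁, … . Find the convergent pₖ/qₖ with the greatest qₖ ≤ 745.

28082/721

√1517 = [38; 1, 18, 2, 18, 1, 76, …] (period length 6).
Convergents:
  p_0/q_0 = 38/1
  p_1/q_1 = 39/1
  p_2/q_2 = 740/19
  p_3/q_3 = 1519/39
  p_4/q_4 = 28082/721
  p_5/q_5 = 29601/760
q_4 = 721 ≤ 745 < 760 = q_5, so the answer is 28082/721.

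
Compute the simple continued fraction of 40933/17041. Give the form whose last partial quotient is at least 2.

40933 = 2×17041 + 6851
17041 = 2×6851 + 3339
6851 = 2×3339 + 173
3339 = 19×173 + 52
173 = 3×52 + 17
52 = 3×17 + 1
17 = 17×1 + 0  (stop)
So 40933/17041 = [2; 2, 2, 19, 3, 3, 17].

[2; 2, 2, 19, 3, 3, 17]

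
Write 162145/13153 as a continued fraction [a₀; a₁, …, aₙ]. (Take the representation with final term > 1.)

[12; 3, 19, 15, 15]

162145 = 12*13153 + 4309
13153 = 3*4309 + 226
4309 = 19*226 + 15
226 = 15*15 + 1
15 = 15*1 + 0  (stop)
So 162145/13153 = [12; 3, 19, 15, 15].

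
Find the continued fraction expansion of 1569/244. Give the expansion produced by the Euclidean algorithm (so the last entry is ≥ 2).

1569 = 6×244 + 105
244 = 2×105 + 34
105 = 3×34 + 3
34 = 11×3 + 1
3 = 3×1 + 0  (stop)
So 1569/244 = [6; 2, 3, 11, 3].

[6; 2, 3, 11, 3]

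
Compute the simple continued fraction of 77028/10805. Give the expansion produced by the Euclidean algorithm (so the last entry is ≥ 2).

77028 = 7*10805 + 1393
10805 = 7*1393 + 1054
1393 = 1*1054 + 339
1054 = 3*339 + 37
339 = 9*37 + 6
37 = 6*6 + 1
6 = 6*1 + 0  (stop)
So 77028/10805 = [7; 7, 1, 3, 9, 6, 6].

[7; 7, 1, 3, 9, 6, 6]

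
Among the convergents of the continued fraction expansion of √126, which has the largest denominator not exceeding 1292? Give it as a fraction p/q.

√126 = [11; 4, 2, 4, 22, …] (period length 4).
Convergents:
  p_0/q_0 = 11/1
  p_1/q_1 = 45/4
  p_2/q_2 = 101/9
  p_3/q_3 = 449/40
  p_4/q_4 = 9979/889
  p_5/q_5 = 40365/3596
q_4 = 889 ≤ 1292 < 3596 = q_5, so the answer is 9979/889.

9979/889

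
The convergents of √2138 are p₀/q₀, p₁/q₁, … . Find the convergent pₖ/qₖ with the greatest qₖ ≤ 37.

971/21

√2138 = [46; 4, 5, 5, 4, 92, …] (period length 5).
Convergents:
  p_0/q_0 = 46/1
  p_1/q_1 = 185/4
  p_2/q_2 = 971/21
  p_3/q_3 = 5040/109
q_2 = 21 ≤ 37 < 109 = q_3, so the answer is 971/21.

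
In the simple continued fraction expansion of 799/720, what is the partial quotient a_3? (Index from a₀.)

1

799 = 1·720 + 79   →  a_0 = 1
720 = 9·79 + 9   →  a_1 = 9
79 = 8·9 + 7   →  a_2 = 8
9 = 1·7 + 2   →  a_3 = 1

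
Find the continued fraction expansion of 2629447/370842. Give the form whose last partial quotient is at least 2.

[7; 11, 19, 13, 3, 14, 3]

2629447 = 7*370842 + 33553
370842 = 11*33553 + 1759
33553 = 19*1759 + 132
1759 = 13*132 + 43
132 = 3*43 + 3
43 = 14*3 + 1
3 = 3*1 + 0  (stop)
So 2629447/370842 = [7; 11, 19, 13, 3, 14, 3].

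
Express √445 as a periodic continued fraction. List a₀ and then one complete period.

[21; 10, 1, 1, 10, 42]

a₀ = ⌊√445⌋ = 21.
With m₀=0, d₀=1 and mₖ₊₁ = dₖaₖ − mₖ, dₖ₊₁ = (n − mₖ₊₁²)/dₖ, aₖ₊₁ = ⌊(a₀+mₖ₊₁)/dₖ₊₁⌋:
  k=1: m=21, d=4, a=10
  k=2: m=19, d=21, a=1
  k=3: m=2, d=21, a=1
  k=4: m=19, d=4, a=10
  k=5: m=21, d=1, a=42
d=1 and a=2a₀=42 at k=5, so the next step gives (m, d) = (21, 4) again — its k=1 value — and the period has length 5.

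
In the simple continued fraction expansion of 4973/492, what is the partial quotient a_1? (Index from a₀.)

4973 = 10·492 + 53   →  a_0 = 10
492 = 9·53 + 15   →  a_1 = 9

9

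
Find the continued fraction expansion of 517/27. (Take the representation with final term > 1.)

517 = 19×27 + 4
27 = 6×4 + 3
4 = 1×3 + 1
3 = 3×1 + 0  (stop)
So 517/27 = [19; 6, 1, 3].

[19; 6, 1, 3]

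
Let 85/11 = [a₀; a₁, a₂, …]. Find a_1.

1

85 = 7·11 + 8   →  a_0 = 7
11 = 1·8 + 3   →  a_1 = 1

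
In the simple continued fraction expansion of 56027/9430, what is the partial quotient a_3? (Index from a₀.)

19

56027 = 5·9430 + 8877   →  a_0 = 5
9430 = 1·8877 + 553   →  a_1 = 1
8877 = 16·553 + 29   →  a_2 = 16
553 = 19·29 + 2   →  a_3 = 19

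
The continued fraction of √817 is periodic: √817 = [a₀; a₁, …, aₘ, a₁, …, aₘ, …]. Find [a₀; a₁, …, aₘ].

a₀ = ⌊√817⌋ = 28.
With m₀=0, d₀=1 and mₖ₊₁ = dₖaₖ − mₖ, dₖ₊₁ = (n − mₖ₊₁²)/dₖ, aₖ₊₁ = ⌊(a₀+mₖ₊₁)/dₖ₊₁⌋:
  k=1: m=28, d=33, a=1
  k=2: m=5, d=24, a=1
  k=3: m=19, d=19, a=2
  k=4: m=19, d=24, a=1
  k=5: m=5, d=33, a=1
  k=6: m=28, d=1, a=56
d=1 and a=2a₀=56 at k=6, so the next step gives (m, d) = (28, 33) again — its k=1 value — and the period has length 6.

[28; 1, 1, 2, 1, 1, 56]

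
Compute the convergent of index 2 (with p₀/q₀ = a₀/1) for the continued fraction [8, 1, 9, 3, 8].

Using pₖ = aₖpₖ₋₁ + pₖ₋₂, qₖ = aₖqₖ₋₁ + qₖ₋₂ (with p₋₁=1, p₋₂=0, q₋₁=0, q₋₂=1):
  k=0: a=8, p=8, q=1
  k=1: a=1, p=9, q=1
  k=2: a=9, p=89, q=10

89/10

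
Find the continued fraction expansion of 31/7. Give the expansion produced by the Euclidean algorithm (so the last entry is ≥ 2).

31 = 4×7 + 3
7 = 2×3 + 1
3 = 3×1 + 0  (stop)
So 31/7 = [4; 2, 3].

[4; 2, 3]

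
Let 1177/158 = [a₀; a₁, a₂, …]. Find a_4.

3

1177 = 7·158 + 71   →  a_0 = 7
158 = 2·71 + 16   →  a_1 = 2
71 = 4·16 + 7   →  a_2 = 4
16 = 2·7 + 2   →  a_3 = 2
7 = 3·2 + 1   →  a_4 = 3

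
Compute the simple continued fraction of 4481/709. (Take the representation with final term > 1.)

4481 = 6·709 + 227
709 = 3·227 + 28
227 = 8·28 + 3
28 = 9·3 + 1
3 = 3·1 + 0  (stop)
So 4481/709 = [6; 3, 8, 9, 3].

[6; 3, 8, 9, 3]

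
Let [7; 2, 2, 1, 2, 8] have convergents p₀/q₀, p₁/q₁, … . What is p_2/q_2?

37/5

Using pₖ = aₖpₖ₋₁ + pₖ₋₂, qₖ = aₖqₖ₋₁ + qₖ₋₂ (with p₋₁=1, p₋₂=0, q₋₁=0, q₋₂=1):
  k=0: a=7, p=7, q=1
  k=1: a=2, p=15, q=2
  k=2: a=2, p=37, q=5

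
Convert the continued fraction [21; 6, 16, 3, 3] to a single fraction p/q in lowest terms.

20911/988

Using pₖ = aₖpₖ₋₁ + pₖ₋₂ and qₖ = aₖqₖ₋₁ + qₖ₋₂:
  k=0: a=21, p=21, q=1
  k=1: a=6, p=127, q=6
  k=2: a=16, p=2053, q=97
  k=3: a=3, p=6286, q=297
  k=4: a=3, p=20911, q=988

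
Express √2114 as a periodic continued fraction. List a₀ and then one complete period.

a₀ = ⌊√2114⌋ = 45.
With m₀=0, d₀=1 and mₖ₊₁ = dₖaₖ − mₖ, dₖ₊₁ = (n − mₖ₊₁²)/dₖ, aₖ₊₁ = ⌊(a₀+mₖ₊₁)/dₖ₊₁⌋:
  k=1: m=45, d=89, a=1
  k=2: m=44, d=2, a=44
  k=3: m=44, d=89, a=1
  k=4: m=45, d=1, a=90
d=1 and a=2a₀=90 at k=4, so the next step gives (m, d) = (45, 89) again — its k=1 value — and the period has length 4.

[45; 1, 44, 1, 90]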